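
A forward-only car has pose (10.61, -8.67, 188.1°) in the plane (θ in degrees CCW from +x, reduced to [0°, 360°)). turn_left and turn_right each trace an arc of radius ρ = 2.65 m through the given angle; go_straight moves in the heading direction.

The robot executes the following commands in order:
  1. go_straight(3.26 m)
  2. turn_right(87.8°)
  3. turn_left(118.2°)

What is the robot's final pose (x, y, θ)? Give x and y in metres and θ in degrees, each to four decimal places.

set_pose: (x, y, θ) = (10.6100, -8.6700, 188.1000°), ρ = 2.65
go_straight(3.26): x += 3.26·cos θ, y += 3.26·sin θ → (7.3825, -9.1293, 188.1000°)
turn_right(87.8°): centre at ρ to the right, rotate −87.8° → (4.4018, -6.9796, 100.3000°)
turn_left(118.2°): centre at ρ to the left, rotate +118.2° → (0.1449, -5.3795, 218.5000°)

(0.1449, -5.3795, 218.5000°)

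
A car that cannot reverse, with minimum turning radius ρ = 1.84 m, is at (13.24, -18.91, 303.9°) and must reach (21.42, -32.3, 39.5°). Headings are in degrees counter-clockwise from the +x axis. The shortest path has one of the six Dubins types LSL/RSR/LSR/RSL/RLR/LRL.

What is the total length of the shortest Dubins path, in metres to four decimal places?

Let ψ = atan2(Δy, Δx) = atan2(-13.39, 8.18) = -58.5791° be the start→goal bearing.
Normalize: d = |goal − start| / ρ = 15.690905/1.84 = 8.527666, α = (θ_start − ψ) mod 360° = 2.4791° = 0.043268 rad, β = (θ_goal − ψ) mod 360° = 98.0791° = 1.711803 rad.
Common terms: sin α = 0.043255, cos α = 0.999064, sin β = 0.990075, cos β = -0.140540, cos(α−β) = -0.097583, d² = 72.721083. Work in radians in the unit-radius frame; every candidate has L = ρ·(t + p + q).
LSL: p² = 2 + d² − 2cos(α−β) + 2d(sin α − sin β) = 58.767916; p = √p² = 7.666023; φ = atan2(cos β − cos α, d + sin α − sin β) = -0.149210 rad; t = (φ − α) mod 2π = 6.090708 rad, q = (β − φ) mod 2π = 1.861013 rad → L = 1.84·(6.090708 + 7.666023 + 1.861013) = 1.84·15.617744 = 28.736648 m
RSR: p² = 2 + d² − 2cos(α−β) + 2d(sin β − sin α) = 91.064582; p = √p² = 9.542776; φ = atan2(cos α − cos β, d − sin α + sin β) = 0.119706 rad; t = (α − φ) mod 2π = 6.206747 rad, q = (φ − β) mod 2π = 4.691089 rad → L = 1.84·(6.206747 + 9.542776 + 4.691089) = 1.84·20.440612 = 37.610727 m
LSR: p² = d² − 2 + 2cos(α−β) + 2d(sin α + sin β) = 88.149700; p = √p² = 9.388807; φ = atan2(−cos α − cos β, d + sin α + sin β) − atan2(−2, p) = 0.120328 rad; t = (φ − α) mod 2π = 0.077060 rad, q = (φ − β) mod 2π = 4.691711 rad → L = 1.84·(0.077060 + 9.388807 + 4.691711) = 1.84·14.157578 = 26.049943 m
RSL: p² = d² − 2 + 2cos(α−β) − 2d(sin α + sin β) = 52.902136; p = √p² = 7.273385; φ = atan2(cos α + cos β, d − sin α − sin β) − atan2(2, p) = -0.154284 rad; t = (α − φ) mod 2π = 0.197552 rad, q = (β − φ) mod 2π = 1.866087 rad → L = 1.84·(0.197552 + 7.273385 + 1.866087) = 1.84·9.337024 = 17.180125 m
RLR: c = (6 − d² + 2cos(α−β) + 2d(sin α − sin β))/8 = -10.383073, |c| > 1 → infeasible
LRL: c = (6 − d² + 2cos(α−β) − 2d(sin α − sin β))/8 = -6.345990, |c| > 1 → infeasible
Shortest: RSL with L = 17.180125 m ≈ 17.1801 m

17.1801 m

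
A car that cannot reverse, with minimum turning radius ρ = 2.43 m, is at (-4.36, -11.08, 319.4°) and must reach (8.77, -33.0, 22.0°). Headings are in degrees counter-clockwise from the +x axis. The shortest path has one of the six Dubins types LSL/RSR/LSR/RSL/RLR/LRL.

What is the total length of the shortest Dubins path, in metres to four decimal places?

26.7097 m

Let ψ = atan2(Δy, Δx) = atan2(-21.92, 13.13) = -59.0785° be the start→goal bearing.
Normalize: d = |goal − start| / ρ = 25.551581/2.43 = 10.515054, α = (θ_start − ψ) mod 360° = 18.4785° = 0.322511 rad, β = (θ_goal − ψ) mod 360° = 81.0785° = 1.415088 rad.
Common terms: sin α = 0.316950, cos α = 0.948442, sin β = 0.987902, cos β = 0.155080, cos(α−β) = 0.460200, d² = 110.566360. Work in radians in the unit-radius frame; every candidate has L = ρ·(t + p + q).
LSL: p² = 2 + d² − 2cos(α−β) + 2d(sin α − sin β) = 97.535761; p = √p² = 9.876019; φ = atan2(cos β − cos α, d + sin α − sin β) = -0.080419 rad; t = (φ − α) mod 2π = 5.880255 rad, q = (β − φ) mod 2π = 1.495506 rad → L = 2.43·(5.880255 + 9.876019 + 1.495506) = 2.43·17.251781 = 41.921828 m
RSR: p² = 2 + d² − 2cos(α−β) + 2d(sin β − sin α) = 125.756161; p = √p² = 11.214105; φ = atan2(cos α − cos β, d − sin α + sin β) = 0.070806 rad; t = (α − φ) mod 2π = 0.251706 rad, q = (φ − β) mod 2π = 4.938904 rad → L = 2.43·(0.251706 + 11.214105 + 4.938904) = 2.43·16.404715 = 39.863457 m
LSR: p² = d² − 2 + 2cos(α−β) + 2d(sin α + sin β) = 136.927925; p = √p² = 11.701621; φ = atan2(−cos α − cos β, d + sin α + sin β) − atan2(−2, p) = 0.076189 rad; t = (φ − α) mod 2π = 6.036863 rad, q = (φ − β) mod 2π = 4.944287 rad → L = 2.43·(6.036863 + 11.701621 + 4.944287) = 2.43·22.682771 = 55.119133 m
RSL: p² = d² − 2 + 2cos(α−β) − 2d(sin α + sin β) = 82.045594; p = √p² = 9.057902; φ = atan2(cos α + cos β, d − sin α − sin β) − atan2(2, p) = -0.098068 rad; t = (α − φ) mod 2π = 0.420580 rad, q = (β − φ) mod 2π = 1.513156 rad → L = 2.43·(0.420580 + 9.057902 + 1.513156) = 2.43·10.991637 = 26.709679 m
RLR: c = (6 − d² + 2cos(α−β) + 2d(sin α − sin β))/8 = -14.719520, |c| > 1 → infeasible
LRL: c = (6 − d² + 2cos(α−β) − 2d(sin α − sin β))/8 = -11.191970, |c| > 1 → infeasible
Shortest: RSL with L = 26.709679 m ≈ 26.7097 m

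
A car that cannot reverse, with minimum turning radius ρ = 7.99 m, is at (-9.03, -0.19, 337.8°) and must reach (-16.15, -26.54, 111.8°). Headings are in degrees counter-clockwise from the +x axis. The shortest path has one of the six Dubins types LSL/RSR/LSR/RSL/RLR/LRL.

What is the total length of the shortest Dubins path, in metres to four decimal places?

Let ψ = atan2(Δy, Δx) = atan2(-26.35, -7.12) = -105.1207° be the start→goal bearing.
Normalize: d = |goal − start| / ρ = 27.294998/7.99 = 3.416145, α = (θ_start − ψ) mod 360° = 82.9207° = 1.447240 rad, β = (θ_goal − ψ) mod 360° = 216.9207° = 3.785981 rad.
Common terms: sin α = 0.992377, cos α = 0.123243, sin β = -0.600709, cos β = -0.799467, cos(α−β) = -0.694658, d² = 11.670046. Work in radians in the unit-radius frame; every candidate has L = ρ·(t + p + q).
LSL: p² = 2 + d² − 2cos(α−β) + 2d(sin α − sin β) = 25.943788; p = √p² = 5.093504; φ = atan2(cos β − cos α, d + sin α − sin β) = -0.182160 rad; t = (φ − α) mod 2π = 4.653786 rad, q = (β − φ) mod 2π = 3.968141 rad → L = 7.99·(4.653786 + 5.093504 + 3.968141) = 7.99·13.715431 = 109.586293 m
RSR: p² = 2 + d² − 2cos(α−β) + 2d(sin β − sin α) = 4.174938; p = √p² = 2.043266; φ = atan2(cos α − cos β, d − sin α + sin β) = 0.468542 rad; t = (α − φ) mod 2π = 0.978698 rad, q = (φ − β) mod 2π = 2.965746 rad → L = 7.99·(0.978698 + 2.043266 + 2.965746) = 7.99·5.987711 = 47.841807 m
LSR: p² = d² − 2 + 2cos(α−β) + 2d(sin α + sin β) = 10.956713; p = √p² = 3.310093; φ = atan2(−cos α − cos β, d + sin α + sin β) − atan2(−2, p) = 0.719268 rad; t = (φ − α) mod 2π = 5.555213 rad, q = (φ − β) mod 2π = 3.216472 rad → L = 7.99·(5.555213 + 3.310093 + 3.216472) = 7.99·12.081778 = 96.533409 m
RSL: p² = d² − 2 + 2cos(α−β) − 2d(sin α + sin β) = 5.604746; p = √p² = 2.367434; φ = atan2(cos α + cos β, d − sin α − sin β) − atan2(2, p) = -0.921432 rad; t = (α − φ) mod 2π = 2.368671 rad, q = (β − φ) mod 2π = 4.707412 rad → L = 7.99·(2.368671 + 2.367434 + 4.707412) = 7.99·9.443518 = 75.453709 m
RLR: c = (6 − d² + 2cos(α−β) + 2d(sin α − sin β))/8 = 0.478133; p = 2π − arccos c = 5.210916 rad; φ = atan2(cos α − cos β, d − sin α + sin β) = 0.468542 rad; t = (α − φ + p/2) mod 2π = 3.584156 rad, q = (α − β − t + p) mod 2π = 5.571205 rad → L = 7.99·(3.584156 + 5.210916 + 5.571205) = 7.99·14.366277 = 114.786554 m
LRL: c = (6 − d² + 2cos(α−β) − 2d(sin α − sin β))/8 = -2.242973, |c| > 1 → infeasible
Shortest: RSR with L = 47.841807 m ≈ 47.8418 m

47.8418 m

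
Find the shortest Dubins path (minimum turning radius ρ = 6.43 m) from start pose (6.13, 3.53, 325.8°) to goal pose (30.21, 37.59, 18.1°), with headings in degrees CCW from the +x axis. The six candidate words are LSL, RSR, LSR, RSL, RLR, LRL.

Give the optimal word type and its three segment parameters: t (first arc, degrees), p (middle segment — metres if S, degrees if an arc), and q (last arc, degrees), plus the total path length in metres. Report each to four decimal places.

LSR: t = 103.1969°, p = 29.1778 m, q = 50.8969°, L = 46.4710 m

Let ψ = atan2(Δy, Δx) = atan2(34.06, 24.08) = 54.7402° be the start→goal bearing.
Normalize: d = |goal − start| / ρ = 41.712468/6.43 = 6.487165, α = (θ_start − ψ) mod 360° = 271.0598° = 4.730887 rad, β = (θ_goal − ψ) mod 360° = 323.3598° = 5.643694 rad.
Common terms: sin α = -0.999829, cos α = 0.018497, sin β = -0.596787, cos β = 0.802399, cos(α−β) = 0.611527, d² = 42.083304. Work in radians in the unit-radius frame; every candidate has L = ρ·(t + p + q).
LSL: p² = 2 + d² − 2cos(α−β) + 2d(sin α − sin β) = 37.631057; p = √p² = 6.134416; φ = atan2(cos β − cos α, d + sin α − sin β) = 0.128138 rad; t = (φ − α) mod 2π = 1.680437 rad, q = (β − φ) mod 2π = 5.515556 rad → L = 6.43·(1.680437 + 6.134416 + 5.515556) = 6.43·13.330408 = 85.714525 m
RSR: p² = 2 + d² − 2cos(α−β) + 2d(sin β − sin α) = 48.089443; p = √p² = 6.934655; φ = atan2(cos α − cos β, d − sin α + sin β) = -0.113283 rad; t = (α − φ) mod 2π = 4.844170 rad, q = (φ − β) mod 2π = 0.526208 rad → L = 6.43·(4.844170 + 6.934655 + 0.526208) = 6.43·12.305033 = 79.121364 m
LSR: p² = d² − 2 + 2cos(α−β) + 2d(sin α + sin β) = 20.591332; p = √p² = 4.537767; φ = atan2(−cos α − cos β, d + sin α + sin β) − atan2(−2, p) = 0.248828 rad; t = (φ − α) mod 2π = 1.801127 rad, q = (φ − β) mod 2π = 0.888319 rad → L = 6.43·(1.801127 + 4.537767 + 0.888319) = 6.43·7.227213 = 46.470981 m
RSL: p² = d² − 2 + 2cos(α−β) − 2d(sin α + sin β) = 62.021384; p = √p² = 7.875366; φ = atan2(cos α + cos β, d − sin α − sin β) − atan2(2, p) = -0.147497 rad; t = (α − φ) mod 2π = 4.878384 rad, q = (β − φ) mod 2π = 5.791191 rad → L = 6.43·(4.878384 + 7.875366 + 5.791191) = 6.43·18.544941 = 119.243970 m
RLR: c = (6 − d² + 2cos(α−β) + 2d(sin α − sin β))/8 = -5.011180, |c| > 1 → infeasible
LRL: c = (6 − d² + 2cos(α−β) − 2d(sin α − sin β))/8 = -3.703882, |c| > 1 → infeasible
Shortest: LSR with L = 46.470981 m ≈ 46.4710 m
Convert LSR to answer units (arcs ×180/π): t = 1.801127·180/π = 103.1969°, p = ρ·p = 6.43·4.537767 = 29.1778 m, q = 0.888319·180/π = 50.8969°, L = 46.4710 m.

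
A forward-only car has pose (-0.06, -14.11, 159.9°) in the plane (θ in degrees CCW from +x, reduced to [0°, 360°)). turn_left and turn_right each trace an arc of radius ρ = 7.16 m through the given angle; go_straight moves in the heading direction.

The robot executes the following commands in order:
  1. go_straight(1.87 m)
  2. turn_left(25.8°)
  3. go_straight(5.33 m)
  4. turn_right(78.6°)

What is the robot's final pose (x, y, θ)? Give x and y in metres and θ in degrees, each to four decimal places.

set_pose: (x, y, θ) = (-0.0600, -14.1100, 159.9000°), ρ = 7.16
go_straight(1.87): x += 1.87·cos θ, y += 1.87·sin θ → (-1.8161, -13.4674, 159.9000°)
turn_left(25.8°): centre at ρ to the left, rotate +25.8° → (-4.9878, -13.0667, 185.7000°)
go_straight(5.33): x += 5.33·cos θ, y += 5.33·sin θ → (-10.2915, -13.5960, 185.7000°)
turn_right(78.6°): centre at ρ to the right, rotate −78.6° → (-17.8461, -8.5768, 107.1000°)

(-17.8461, -8.5768, 107.1000°)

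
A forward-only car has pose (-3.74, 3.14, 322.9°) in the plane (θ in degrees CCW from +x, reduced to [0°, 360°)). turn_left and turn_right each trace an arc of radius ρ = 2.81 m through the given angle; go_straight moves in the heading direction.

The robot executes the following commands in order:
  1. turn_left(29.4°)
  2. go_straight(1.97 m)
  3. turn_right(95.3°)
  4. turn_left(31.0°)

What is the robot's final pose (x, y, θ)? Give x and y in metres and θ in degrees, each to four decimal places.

set_pose: (x, y, θ) = (-3.7400, 3.1400, 322.9000°), ρ = 2.81
turn_left(29.4°): centre at ρ to the left, rotate +29.4° → (-2.4215, 2.5965, 352.3000°)
go_straight(1.97): x += 1.97·cos θ, y += 1.97·sin θ → (-0.4692, 2.3326, 352.3000°)
turn_right(95.3°): centre at ρ to the right, rotate −95.3° → (1.8922, -1.0842, 257.0000°)
turn_left(31.0°): centre at ρ to the left, rotate +31.0° → (1.9577, -2.5846, 288.0000°)

(1.9577, -2.5846, 288.0000°)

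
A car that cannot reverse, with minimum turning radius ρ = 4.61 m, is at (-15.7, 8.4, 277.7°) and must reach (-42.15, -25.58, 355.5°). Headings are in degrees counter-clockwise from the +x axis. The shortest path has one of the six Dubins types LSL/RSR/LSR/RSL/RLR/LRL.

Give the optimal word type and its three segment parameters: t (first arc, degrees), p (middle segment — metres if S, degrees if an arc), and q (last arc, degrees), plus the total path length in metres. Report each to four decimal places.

Let ψ = atan2(Δy, Δx) = atan2(-33.98, -26.45) = -127.8972° be the start→goal bearing.
Normalize: d = |goal − start| / ρ = 43.060921/4.61 = 9.340764, α = (θ_start − ψ) mod 360° = 45.5972° = 0.795821 rad, β = (θ_goal − ψ) mod 360° = 123.3972° = 2.153687 rad.
Common terms: sin α = 0.714438, cos α = 0.699699, sin β = 0.834875, cos β = -0.550439, cos(α−β) = 0.211325, d² = 87.249867. Work in radians in the unit-radius frame; every candidate has L = ρ·(t + p + q).
LSL: p² = 2 + d² − 2cos(α−β) + 2d(sin α − sin β) = 86.577266; p = √p² = 9.304691; φ = atan2(cos β − cos α, d + sin α − sin β) = -0.134763 rad; t = (φ − α) mod 2π = 5.352602 rad, q = (β − φ) mod 2π = 2.288450 rad → L = 4.61·(5.352602 + 9.304691 + 2.288450) = 4.61·16.945742 = 78.119871 m
RSR: p² = 2 + d² − 2cos(α−β) + 2d(sin β − sin α) = 91.077169; p = √p² = 9.543436; φ = atan2(cos α − cos β, d − sin α + sin β) = 0.131372 rad; t = (α − φ) mod 2π = 0.664448 rad, q = (φ − β) mod 2π = 4.260871 rad → L = 4.61·(0.664448 + 9.543436 + 4.260871) = 4.61·14.468755 = 66.700961 m
LSR: p² = d² − 2 + 2cos(α−β) + 2d(sin α + sin β) = 114.616053; p = √p² = 10.705889; φ = atan2(−cos α − cos β, d + sin α + sin β) − atan2(−2, p) = 0.170979 rad; t = (φ − α) mod 2π = 5.658344 rad, q = (φ − β) mod 2π = 4.300478 rad → L = 4.61·(5.658344 + 10.705889 + 4.300478) = 4.61·20.664710 = 95.264315 m
RSL: p² = d² − 2 + 2cos(α−β) − 2d(sin α + sin β) = 56.728981; p = √p² = 7.531864; φ = atan2(cos α + cos β, d − sin α − sin β) − atan2(2, p) = -0.240394 rad; t = (α − φ) mod 2π = 1.036215 rad, q = (β − φ) mod 2π = 2.394081 rad → L = 4.61·(1.036215 + 7.531864 + 2.394081) = 4.61·10.962160 = 50.535559 m
RLR: c = (6 − d² + 2cos(α−β) + 2d(sin α − sin β))/8 = -10.384646, |c| > 1 → infeasible
LRL: c = (6 − d² + 2cos(α−β) − 2d(sin α − sin β))/8 = -9.822158, |c| > 1 → infeasible
Shortest: RSL with L = 50.535559 m ≈ 50.5356 m
Convert RSL to answer units (arcs ×180/π): t = 1.036215·180/π = 59.3707°, p = ρ·p = 4.61·7.531864 = 34.7219 m, q = 2.394081·180/π = 137.1707°, L = 50.5356 m.

RSL: t = 59.3707°, p = 34.7219 m, q = 137.1707°, L = 50.5356 m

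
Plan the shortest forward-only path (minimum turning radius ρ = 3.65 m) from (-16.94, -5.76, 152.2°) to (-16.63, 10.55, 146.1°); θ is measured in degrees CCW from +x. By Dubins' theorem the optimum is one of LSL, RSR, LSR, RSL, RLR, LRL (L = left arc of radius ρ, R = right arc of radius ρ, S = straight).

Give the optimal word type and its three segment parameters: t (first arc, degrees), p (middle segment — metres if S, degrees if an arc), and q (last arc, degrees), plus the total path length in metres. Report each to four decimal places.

RSL: t = 86.7905°, p = 7.7136 m, q = 80.6905°, L = 18.3829 m

Let ψ = atan2(Δy, Δx) = atan2(16.31, 0.31) = 88.9111° be the start→goal bearing.
Normalize: d = |goal − start| / ρ = 16.312946/3.65 = 4.469300, α = (θ_start − ψ) mod 360° = 63.2889° = 1.104599 rad, β = (θ_goal − ψ) mod 360° = 57.1889° = 0.998134 rad.
Common terms: sin α = 0.893284, cos α = 0.449492, sin β = 0.840461, cos β = 0.541871, cos(α−β) = 0.994338, d² = 19.974644. Work in radians in the unit-radius frame; every candidate has L = ρ·(t + p + q).
LSL: p² = 2 + d² − 2cos(α−β) + 2d(sin α − sin β) = 20.458130; p = √p² = 4.523066; φ = atan2(cos β − cos α, d + sin α − sin β) = 0.020425 rad; t = (φ − α) mod 2π = 5.199011 rad, q = (β − φ) mod 2π = 0.977709 rad → L = 3.65·(5.199011 + 4.523066 + 0.977709) = 3.65·10.699787 = 39.054221 m
RSR: p² = 2 + d² − 2cos(α−β) + 2d(sin β − sin α) = 19.513807; p = √p² = 4.417444; φ = atan2(cos α − cos β, d − sin α + sin β) = -0.020914 rad; t = (α − φ) mod 2π = 1.125513 rad, q = (φ − β) mod 2π = 5.264137 rad → L = 3.65·(1.125513 + 4.417444 + 5.264137) = 3.65·10.807094 = 39.445893 m
LSR: p² = d² − 2 + 2cos(α−β) + 2d(sin α + sin β) = 35.460579; p = √p² = 5.954879; φ = atan2(−cos α − cos β, d + sin α + sin β) − atan2(−2, p) = 0.165543 rad; t = (φ − α) mod 2π = 5.344129 rad, q = (φ − β) mod 2π = 5.450594 rad → L = 3.65·(5.344129 + 5.954879 + 5.450594) = 3.65·16.749602 = 61.136049 m
RSL: p² = d² − 2 + 2cos(α−β) − 2d(sin α + sin β) = 4.466062; p = √p² = 2.113306; φ = atan2(cos α + cos β, d − sin α − sin β) − atan2(2, p) = -0.410181 rad; t = (α − φ) mod 2π = 1.514780 rad, q = (β − φ) mod 2π = 1.408315 rad → L = 3.65·(1.514780 + 2.113306 + 1.408315) = 3.65·5.036401 = 18.382863 m
RLR: c = (6 − d² + 2cos(α−β) + 2d(sin α − sin β))/8 = -1.439226, |c| > 1 → infeasible
LRL: c = (6 − d² + 2cos(α−β) − 2d(sin α − sin β))/8 = -1.557266, |c| > 1 → infeasible
Shortest: RSL with L = 18.382863 m ≈ 18.3829 m
Convert RSL to answer units (arcs ×180/π): t = 1.514780·180/π = 86.7905°, p = ρ·p = 3.65·2.113306 = 7.7136 m, q = 1.408315·180/π = 80.6905°, L = 18.3829 m.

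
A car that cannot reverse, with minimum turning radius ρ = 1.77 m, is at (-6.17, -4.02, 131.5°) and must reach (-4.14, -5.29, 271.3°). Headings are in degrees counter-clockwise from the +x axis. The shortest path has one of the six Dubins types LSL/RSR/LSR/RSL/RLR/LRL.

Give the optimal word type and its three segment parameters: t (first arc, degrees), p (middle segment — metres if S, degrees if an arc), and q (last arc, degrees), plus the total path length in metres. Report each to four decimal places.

LRL: t = 1.4818°, p = 267.2381°, q = 45.5563°, L = 9.7087 m

Let ψ = atan2(Δy, Δx) = atan2(-1.27, 2.03) = -32.0307° be the start→goal bearing.
Normalize: d = |goal − start| / ρ = 2.394535/1.77 = 1.352845, α = (θ_start − ψ) mod 360° = 163.5307° = 2.854150 rad, β = (θ_goal − ψ) mod 360° = 303.3307° = 5.294120 rad.
Common terms: sin α = 0.283501, cos α = -0.958972, sin β = -0.835513, cos β = 0.549471, cos(α−β) = -0.763796, d² = 1.830189. Work in radians in the unit-radius frame; every candidate has L = ρ·(t + p + q).
LSL: p² = 2 + d² − 2cos(α−β) + 2d(sin α − sin β) = 8.385484; p = √p² = 2.895770; φ = atan2(cos β − cos α, d + sin α − sin β) = 0.547920 rad; t = (φ − α) mod 2π = 3.976955 rad, q = (β − φ) mod 2π = 4.746200 rad → L = 1.77·(3.976955 + 2.895770 + 4.746200) = 1.77·11.618926 = 20.565498 m
RSR: p² = 2 + d² − 2cos(α−β) + 2d(sin β − sin α) = 2.330078; p = √p² = 1.526459; φ = atan2(cos α − cos β, d − sin α + sin β) = -1.417005 rad; t = (α − φ) mod 2π = 4.271155 rad, q = (φ − β) mod 2π = 5.855245 rad → L = 1.77·(4.271155 + 1.526459 + 5.855245) = 1.77·11.652860 = 20.625562 m
LSR: p² = d² − 2 + 2cos(α−β) + 2d(sin α + sin β) = -3.190976 < 0 → infeasible
RSL: p² = d² − 2 + 2cos(α−β) − 2d(sin α + sin β) = -0.203830 < 0 → infeasible
RLR: c = (6 − d² + 2cos(α−β) + 2d(sin α − sin β))/8 = 0.708740; p = 2π − arccos c = 5.500100 rad; φ = atan2(cos α − cos β, d − sin α + sin β) = -1.417005 rad; t = (α − φ + p/2) mod 2π = 0.738020 rad, q = (α − β − t + p) mod 2π = 2.322110 rad → L = 1.77·(0.738020 + 5.500100 + 2.322110) = 1.77·8.560229 = 15.151606 m
LRL: c = (6 − d² + 2cos(α−β) − 2d(sin α − sin β))/8 = -0.048186; p = 2π − arccos c = 4.664185 rad; φ = atan2(cos β − cos α, d + sin α − sin β) = 0.547920 rad; t = (φ − α + p/2) mod 2π = 0.025862 rad, q = (β − α − t + p) mod 2π = 0.795108 rad → L = 1.77·(0.025862 + 4.664185 + 0.795108) = 1.77·5.485155 = 9.708723 m
Shortest: LRL with L = 9.708723 m ≈ 9.7087 m
Convert LRL to answer units (arcs ×180/π): t = 0.025862·180/π = 1.4818°, p = 4.664185·180/π = 267.2381°, q = 0.795108·180/π = 45.5563°, L = 9.7087 m.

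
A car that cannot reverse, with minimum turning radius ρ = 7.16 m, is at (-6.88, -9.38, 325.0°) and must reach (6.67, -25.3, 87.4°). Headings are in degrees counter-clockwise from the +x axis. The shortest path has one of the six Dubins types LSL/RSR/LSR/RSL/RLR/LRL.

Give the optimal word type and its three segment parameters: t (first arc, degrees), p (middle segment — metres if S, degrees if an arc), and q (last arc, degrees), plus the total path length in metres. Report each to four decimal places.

Let ψ = atan2(Δy, Δx) = atan2(-15.92, 13.55) = -49.5979° be the start→goal bearing.
Normalize: d = |goal − start| / ρ = 20.905715/7.16 = 2.919793, α = (θ_start − ψ) mod 360° = 14.5979° = 0.254781 rad, β = (θ_goal − ψ) mod 360° = 136.9979° = 2.391064 rad.
Common terms: sin α = 0.252033, cos α = 0.967719, sin β = 0.682025, cos β = -0.731328, cos(α−β) = -0.535827, d² = 8.525188. Work in radians in the unit-radius frame; every candidate has L = ρ·(t + p + q).
LSL: p² = 2 + d² − 2cos(α−β) + 2d(sin α − sin β) = 9.085867; p = √p² = 3.014277; φ = atan2(cos β − cos α, d + sin α − sin β) = -0.598818 rad; t = (φ − α) mod 2π = 5.429586 rad, q = (β − φ) mod 2π = 2.989882 rad → L = 7.16·(5.429586 + 3.014277 + 2.989882) = 7.16·11.433746 = 81.865618 m
RSR: p² = 2 + d² − 2cos(α−β) + 2d(sin β − sin α) = 14.107817; p = √p² = 3.756037; φ = atan2(cos α − cos β, d − sin α + sin β) = 0.469400 rad; t = (α − φ) mod 2π = 6.068567 rad, q = (φ − β) mod 2π = 4.361521 rad → L = 7.16·(6.068567 + 3.756037 + 4.361521) = 7.16·14.186125 = 101.572655 m
LSR: p² = d² − 2 + 2cos(α−β) + 2d(sin α + sin β) = 10.908052; p = √p² = 3.302734; φ = atan2(−cos α − cos β, d + sin α + sin β) − atan2(−2, p) = 0.483235 rad; t = (φ − α) mod 2π = 0.228454 rad, q = (φ − β) mod 2π = 4.375356 rad → L = 7.16·(0.228454 + 3.302734 + 4.375356) = 7.16·7.906544 = 56.610857 m
RSL: p² = d² − 2 + 2cos(α−β) − 2d(sin α + sin β) = -0.000982 < 0 → infeasible
RLR: c = (6 − d² + 2cos(α−β) + 2d(sin α − sin β))/8 = -0.763477; p = 2π − arccos c = 3.843709 rad; φ = atan2(cos α − cos β, d − sin α + sin β) = 0.469400 rad; t = (α − φ + p/2) mod 2π = 1.707236 rad, q = (α − β − t + p) mod 2π = 0.000190 rad → L = 7.16·(1.707236 + 3.843709 + 0.000190) = 7.16·5.551135 = 39.746126 m
LRL: c = (6 − d² + 2cos(α−β) − 2d(sin α − sin β))/8 = -0.135733; p = 2π − arccos c = 4.576235 rad; φ = atan2(cos β − cos α, d + sin α − sin β) = -0.598818 rad; t = (φ − α + p/2) mod 2π = 1.434519 rad, q = (β − α − t + p) mod 2π = 5.278000 rad → L = 7.16·(1.434519 + 4.576235 + 5.278000) = 7.16·11.288754 = 80.827476 m
Shortest: RLR with L = 39.746126 m ≈ 39.7461 m
Convert RLR to answer units (arcs ×180/π): t = 1.707236·180/π = 97.8174°, p = 3.843709·180/π = 220.2283°, q = 0.000190·180/π = 0.0109°, L = 39.7461 m.

RLR: t = 97.8174°, p = 220.2283°, q = 0.0109°, L = 39.7461 m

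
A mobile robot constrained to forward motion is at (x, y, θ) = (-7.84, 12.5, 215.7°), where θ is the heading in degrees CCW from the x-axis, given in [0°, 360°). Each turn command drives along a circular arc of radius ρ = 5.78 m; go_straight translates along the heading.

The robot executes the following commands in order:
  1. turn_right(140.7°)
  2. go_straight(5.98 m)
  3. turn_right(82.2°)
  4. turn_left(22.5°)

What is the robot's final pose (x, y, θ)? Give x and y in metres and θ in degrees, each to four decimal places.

set_pose: (x, y, θ) = (-7.8400, 12.5000, 215.7000°), ρ = 5.78
turn_right(140.7°): centre at ρ to the right, rotate −140.7° → (-16.7959, 18.6898, 75.0000°)
go_straight(5.98): x += 5.98·cos θ, y += 5.98·sin θ → (-15.2482, 24.4661, 75.0000°)
turn_right(82.2°): centre at ρ to the right, rotate −82.2° → (-8.9407, 28.7045, -7.2000° ≡ 352.8000°)
turn_left(22.5°): centre at ρ to the left, rotate +22.5° → (-6.6911, 28.8638, 375.3000° ≡ 15.3000°)

(-6.6911, 28.8638, 15.3000°)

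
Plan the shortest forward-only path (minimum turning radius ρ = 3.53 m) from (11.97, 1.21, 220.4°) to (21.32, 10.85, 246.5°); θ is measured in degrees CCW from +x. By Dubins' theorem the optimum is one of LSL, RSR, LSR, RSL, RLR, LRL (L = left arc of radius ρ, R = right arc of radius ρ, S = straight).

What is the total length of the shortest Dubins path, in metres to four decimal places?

32.4228 m

Let ψ = atan2(Δy, Δx) = atan2(9.64, 9.35) = 45.8749° be the start→goal bearing.
Normalize: d = |goal − start| / ρ = 13.429523/3.53 = 3.804398, α = (θ_start − ψ) mod 360° = 174.5251° = 3.046037 rad, β = (θ_goal − ψ) mod 360° = 200.6251° = 3.501568 rad.
Common terms: sin α = 0.095410, cos α = -0.995438, sin β = -0.352252, cos β = -0.935905, cos(α−β) = 0.898028, d² = 14.473441. Work in radians in the unit-radius frame; every candidate has L = ρ·(t + p + q).
LSL: p² = 2 + d² − 2cos(α−β) + 2d(sin α − sin β) = 18.083549; p = √p² = 4.252476; φ = atan2(cos β − cos α, d + sin α − sin β) = 0.014000 rad; t = (φ − α) mod 2π = 3.251148 rad, q = (β − φ) mod 2π = 3.487568 rad → L = 3.53·(3.251148 + 4.252476 + 3.487568) = 3.53·10.991192 = 38.798907 m
RSR: p² = 2 + d² − 2cos(α−β) + 2d(sin β − sin α) = 11.271222; p = √p² = 3.357264; φ = atan2(cos α − cos β, d − sin α + sin β) = -0.017733 rad; t = (α − φ) mod 2π = 3.063771 rad, q = (φ − β) mod 2π = 2.763883 rad → L = 3.53·(3.063771 + 3.357264 + 2.763883) = 3.53·9.184918 = 32.422762 m
LSR: p² = d² − 2 + 2cos(α−β) + 2d(sin α + sin β) = 12.315240; p = √p² = 3.509308; φ = atan2(−cos α − cos β, d + sin α + sin β) − atan2(−2, p) = 1.016548 rad; t = (φ − α) mod 2π = 4.253696 rad, q = (φ − β) mod 2π = 3.798165 rad → L = 3.53·(4.253696 + 3.509308 + 3.798165) = 3.53·11.561169 = 40.810926 m
RSL: p² = d² − 2 + 2cos(α−β) − 2d(sin α + sin β) = 16.223752; p = √p² = 4.027872; φ = atan2(cos α + cos β, d − sin α − sin β) − atan2(2, p) = -0.904777 rad; t = (α − φ) mod 2π = 3.950815 rad, q = (β − φ) mod 2π = 4.406346 rad → L = 3.53·(3.950815 + 4.027872 + 4.406346) = 3.53·12.385032 = 43.719163 m
RLR: c = (6 − d² + 2cos(α−β) + 2d(sin α − sin β))/8 = -0.408903; p = 2π − arccos c = 4.291138 rad; φ = atan2(cos α − cos β, d − sin α + sin β) = -0.017733 rad; t = (α − φ + p/2) mod 2π = 5.209340 rad, q = (α − β − t + p) mod 2π = 4.909452 rad → L = 3.53·(5.209340 + 4.291138 + 4.909452) = 3.53·14.409930 = 50.867051 m
LRL: c = (6 − d² + 2cos(α−β) − 2d(sin α − sin β))/8 = -1.260444, |c| > 1 → infeasible
Shortest: RSR with L = 32.422762 m ≈ 32.4228 m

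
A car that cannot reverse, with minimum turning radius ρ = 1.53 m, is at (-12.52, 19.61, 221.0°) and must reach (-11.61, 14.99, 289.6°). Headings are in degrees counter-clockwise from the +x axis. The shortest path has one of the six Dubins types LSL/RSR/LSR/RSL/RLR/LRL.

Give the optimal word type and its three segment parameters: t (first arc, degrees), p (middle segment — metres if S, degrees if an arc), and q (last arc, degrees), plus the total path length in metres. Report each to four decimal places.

LSR: t = 73.7546°, p = 2.9701 m, q = 5.1546°, L = 5.0773 m

Let ψ = atan2(Δy, Δx) = atan2(-4.62, 0.91) = -78.8571° be the start→goal bearing.
Normalize: d = |goal − start| / ρ = 4.708768/1.53 = 3.077626, α = (θ_start − ψ) mod 360° = 299.8571° = 5.233494 rad, β = (θ_goal − ψ) mod 360° = 8.4571° = 0.147604 rad.
Common terms: sin α = -0.867270, cos α = 0.497839, sin β = 0.147069, cos β = 0.989126, cos(α−β) = 0.364877, d² = 9.471784. Work in radians in the unit-radius frame; every candidate has L = ρ·(t + p + q).
LSL: p² = 2 + d² − 2cos(α−β) + 2d(sin α − sin β) = 4.498520; p = √p² = 2.120971; φ = atan2(cos β − cos α, d + sin α − sin β) = 0.233756 rad; t = (φ − α) mod 2π = 1.283448 rad, q = (β − φ) mod 2π = 6.197033 rad → L = 1.53·(1.283448 + 2.120971 + 6.197033) = 1.53·9.601453 = 14.690222 m
RSR: p² = 2 + d² − 2cos(α−β) + 2d(sin β − sin α) = 16.985542; p = √p² = 4.121352; φ = atan2(cos α − cos β, d − sin α + sin β) = -0.119490 rad; t = (α − φ) mod 2π = 5.352983 rad, q = (φ − β) mod 2π = 6.016091 rad → L = 1.53·(5.352983 + 4.121352 + 6.016091) = 1.53·15.490427 = 23.700353 m
LSR: p² = d² − 2 + 2cos(α−β) + 2d(sin α + sin β) = 3.768521; p = √p² = 1.941268; φ = atan2(−cos α − cos β, d + sin α + sin β) − atan2(−2, p) = 0.237570 rad; t = (φ − α) mod 2π = 1.287261 rad, q = (φ − β) mod 2π = 0.089965 rad → L = 1.53·(1.287261 + 1.941268 + 0.089965) = 1.53·3.318494 = 5.077297 m
RSL: p² = d² − 2 + 2cos(α−β) − 2d(sin α + sin β) = 12.634555; p = √p² = 3.554512; φ = atan2(cos α + cos β, d − sin α − sin β) − atan2(2, p) = -0.139331 rad; t = (α − φ) mod 2π = 5.372825 rad, q = (β − φ) mod 2π = 0.286936 rad → L = 1.53·(5.372825 + 3.554512 + 0.286936) = 1.53·9.214272 = 14.097837 m
RLR: c = (6 − d² + 2cos(α−β) + 2d(sin α − sin β))/8 = -1.123193, |c| > 1 → infeasible
LRL: c = (6 − d² + 2cos(α−β) − 2d(sin α − sin β))/8 = 0.437685; p = 2π − arccos c = 5.165411 rad; φ = atan2(cos β − cos α, d + sin α − sin β) = 0.233756 rad; t = (φ − α + p/2) mod 2π = 3.866153 rad, q = (β − α − t + p) mod 2π = 2.496554 rad → L = 1.53·(3.866153 + 5.165411 + 2.496554) = 1.53·11.528119 = 17.638021 m
Shortest: LSR with L = 5.077297 m ≈ 5.0773 m
Convert LSR to answer units (arcs ×180/π): t = 1.287261·180/π = 73.7546°, p = ρ·p = 1.53·1.941268 = 2.9701 m, q = 0.089965·180/π = 5.1546°, L = 5.0773 m.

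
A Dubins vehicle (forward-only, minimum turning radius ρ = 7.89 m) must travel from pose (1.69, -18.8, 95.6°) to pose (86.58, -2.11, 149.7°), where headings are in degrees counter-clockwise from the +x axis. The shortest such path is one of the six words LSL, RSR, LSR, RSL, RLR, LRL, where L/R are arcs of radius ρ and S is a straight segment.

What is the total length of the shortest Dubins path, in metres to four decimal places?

107.1424 m

Let ψ = atan2(Δy, Δx) = atan2(16.69, 84.89) = 11.1229° be the start→goal bearing.
Normalize: d = |goal − start| / ρ = 86.515133/7.89 = 10.965163, α = (θ_start − ψ) mod 360° = 84.4771° = 1.474403 rad, β = (θ_goal − ψ) mod 360° = 138.5771° = 2.418627 rad.
Common terms: sin α = 0.995358, cos α = 0.096244, sin β = 0.661612, cos β = -0.749847, cos(α−β) = 0.586372, d² = 120.234790. Work in radians in the unit-radius frame; every candidate has L = ρ·(t + p + q).
LSL: p² = 2 + d² − 2cos(α−β) + 2d(sin α − sin β) = 128.381207; p = √p² = 11.330543; φ = atan2(cos β − cos α, d + sin α − sin β) = -0.074743 rad; t = (φ − α) mod 2π = 4.734039 rad, q = (β − φ) mod 2π = 2.493370 rad → L = 7.89·(4.734039 + 11.330543 + 2.493370) = 7.89·18.557952 = 146.422238 m
RSR: p² = 2 + d² − 2cos(α−β) + 2d(sin β − sin α) = 113.742885; p = √p² = 10.665031; φ = atan2(cos α − cos β, d − sin α + sin β) = 0.079417 rad; t = (α − φ) mod 2π = 1.394987 rad, q = (φ − β) mod 2π = 3.943975 rad → L = 7.89·(1.394987 + 10.665031 + 3.943975) = 7.89·16.003993 = 126.271506 m
LSR: p² = d² − 2 + 2cos(α−β) + 2d(sin α + sin β) = 155.745415; p = √p² = 12.479800; φ = atan2(−cos α − cos β, d + sin α + sin β) − atan2(−2, p) = 0.210644 rad; t = (φ − α) mod 2π = 5.019426 rad, q = (φ − β) mod 2π = 4.075203 rad → L = 7.89·(5.019426 + 12.479800 + 4.075203) = 7.89·21.574429 = 170.222241 m
RSL: p² = d² − 2 + 2cos(α−β) − 2d(sin α + sin β) = 83.069656; p = √p² = 9.114256; φ = atan2(cos α + cos β, d − sin α − sin β) − atan2(2, p) = -0.286116 rad; t = (α − φ) mod 2π = 1.760519 rad, q = (β − φ) mod 2π = 2.704742 rad → L = 7.89·(1.760519 + 9.114256 + 2.704742) = 7.89·13.579517 = 107.142390 m
RLR: c = (6 − d² + 2cos(α−β) + 2d(sin α − sin β))/8 = -13.217861, |c| > 1 → infeasible
LRL: c = (6 − d² + 2cos(α−β) − 2d(sin α − sin β))/8 = -15.047651, |c| > 1 → infeasible
Shortest: RSL with L = 107.142390 m ≈ 107.1424 m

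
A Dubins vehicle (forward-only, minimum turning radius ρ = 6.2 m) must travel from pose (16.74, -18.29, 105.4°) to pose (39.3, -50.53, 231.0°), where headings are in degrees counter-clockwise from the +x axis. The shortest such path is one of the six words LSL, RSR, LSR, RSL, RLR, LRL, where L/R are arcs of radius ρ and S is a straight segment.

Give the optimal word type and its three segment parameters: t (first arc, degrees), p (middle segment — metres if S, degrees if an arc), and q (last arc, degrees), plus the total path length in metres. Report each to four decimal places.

RSR: t = 173.9777°, p = 32.2099 m, q = 60.4223°, L = 57.5744 m

Let ψ = atan2(Δy, Δx) = atan2(-32.24, 22.56) = -55.0175° be the start→goal bearing.
Normalize: d = |goal − start| / ρ = 39.349348/6.2 = 6.346669, α = (θ_start − ψ) mod 360° = 160.4175° = 2.799814 rad, β = (θ_goal − ψ) mod 360° = 286.0175° = 4.991947 rad.
Common terms: sin α = 0.335163, cos α = -0.942160, sin β = -0.961177, cos β = 0.275931, cos(α−β) = -0.582123, d² = 40.280208. Work in radians in the unit-radius frame; every candidate has L = ρ·(t + p + q).
LSL: p² = 2 + d² − 2cos(α−β) + 2d(sin α − sin β) = 59.899346; p = √p² = 7.739467; φ = atan2(cos β − cos α, d + sin α − sin β) = 0.158044 rad; t = (φ − α) mod 2π = 3.641415 rad, q = (β − φ) mod 2π = 4.833903 rad → L = 6.2·(3.641415 + 7.739467 + 4.833903) = 6.2·16.214786 = 100.531671 m
RSR: p² = 2 + d² − 2cos(α−β) + 2d(sin β − sin α) = 26.989562; p = √p² = 5.195148; φ = atan2(cos α − cos β, d − sin α + sin β) = -0.236670 rad; t = (α − φ) mod 2π = 3.036484 rad, q = (φ − β) mod 2π = 1.054567 rad → L = 6.2·(3.036484 + 5.195148 + 1.054567) = 6.2·9.286200 = 57.574438 m
LSR: p² = d² − 2 + 2cos(α−β) + 2d(sin α + sin β) = 29.169756; p = √p² = 5.400903; φ = atan2(−cos α − cos β, d + sin α + sin β) − atan2(−2, p) = 0.470589 rad; t = (φ − α) mod 2π = 3.953960 rad, q = (φ − β) mod 2π = 1.761827 rad → L = 6.2·(3.953960 + 5.400903 + 1.761827) = 6.2·11.116691 = 68.923482 m
RSL: p² = d² − 2 + 2cos(α−β) − 2d(sin α + sin β) = 45.062168; p = √p² = 6.712836; φ = atan2(cos α + cos β, d − sin α − sin β) − atan2(2, p) = -0.384822 rad; t = (α − φ) mod 2π = 3.184636 rad, q = (β − φ) mod 2π = 5.376769 rad → L = 6.2·(3.184636 + 6.712836 + 5.376769) = 6.2·15.274241 = 94.700297 m
RLR: c = (6 − d² + 2cos(α−β) + 2d(sin α − sin β))/8 = -2.373695, |c| > 1 → infeasible
LRL: c = (6 − d² + 2cos(α−β) − 2d(sin α − sin β))/8 = -6.487418, |c| > 1 → infeasible
Shortest: RSR with L = 57.574438 m ≈ 57.5744 m
Convert RSR to answer units (arcs ×180/π): t = 3.036484·180/π = 173.9777°, p = ρ·p = 6.2·5.195148 = 32.2099 m, q = 1.054567·180/π = 60.4223°, L = 57.5744 m.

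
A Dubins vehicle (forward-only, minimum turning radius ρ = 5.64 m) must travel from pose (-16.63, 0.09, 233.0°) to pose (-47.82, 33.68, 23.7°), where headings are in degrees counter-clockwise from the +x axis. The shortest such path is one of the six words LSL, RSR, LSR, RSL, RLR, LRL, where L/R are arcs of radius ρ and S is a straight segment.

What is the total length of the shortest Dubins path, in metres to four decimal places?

55.5720 m

Let ψ = atan2(Δy, Δx) = atan2(33.59, -31.19) = 132.8782° be the start→goal bearing.
Normalize: d = |goal − start| / ρ = 45.837803/5.64 = 8.127270, α = (θ_start − ψ) mod 360° = 100.1218° = 1.747454 rad, β = (θ_goal − ψ) mod 360° = 250.8218° = 4.377665 rad.
Common terms: sin α = 0.984437, cos α = -0.175740, sin β = -0.944501, cos β = -0.328508, cos(α−β) = -0.872069, d² = 66.052519. Work in radians in the unit-radius frame; every candidate has L = ρ·(t + p + q).
LSL: p² = 2 + d² − 2cos(α−β) + 2d(sin α − sin β) = 101.150652; p = √p² = 10.057368; φ = atan2(cos β − cos α, d + sin α − sin β) = -0.015190 rad; t = (φ − α) mod 2π = 4.520541 rad, q = (β − φ) mod 2π = 4.392856 rad → L = 5.64·(4.520541 + 10.057368 + 4.392856) = 5.64·18.970765 = 106.995112 m
RSR: p² = 2 + d² − 2cos(α−β) + 2d(sin β − sin α) = 38.442662; p = √p² = 6.200215; φ = atan2(cos α − cos β, d − sin α + sin β) = 0.024642 rad; t = (α − φ) mod 2π = 1.722813 rad, q = (φ − β) mod 2π = 1.930162 rad → L = 5.64·(1.722813 + 6.200215 + 1.930162) = 5.64·9.853189 = 55.571985 m
LSR: p² = d² − 2 + 2cos(α−β) + 2d(sin α + sin β) = 62.957512; p = √p² = 7.934577; φ = atan2(−cos α − cos β, d + sin α + sin β) − atan2(−2, p) = 0.308580 rad; t = (φ − α) mod 2π = 4.844311 rad, q = (φ − β) mod 2π = 2.214100 rad → L = 5.64·(4.844311 + 7.934577 + 2.214100) = 5.64·14.992988 = 84.560454 m
RSL: p² = d² − 2 + 2cos(α−β) − 2d(sin α + sin β) = 61.659249; p = √p² = 7.852340; φ = atan2(cos α + cos β, d − sin α − sin β) − atan2(2, p) = -0.311668 rad; t = (α − φ) mod 2π = 2.059122 rad, q = (β − φ) mod 2π = 4.689334 rad → L = 5.64·(2.059122 + 7.852340 + 4.689334) = 5.64·14.600796 = 82.348491 m
RLR: c = (6 − d² + 2cos(α−β) + 2d(sin α − sin β))/8 = -3.805333, |c| > 1 → infeasible
LRL: c = (6 − d² + 2cos(α−β) − 2d(sin α − sin β))/8 = -11.643832, |c| > 1 → infeasible
Shortest: RSR with L = 55.571985 m ≈ 55.5720 m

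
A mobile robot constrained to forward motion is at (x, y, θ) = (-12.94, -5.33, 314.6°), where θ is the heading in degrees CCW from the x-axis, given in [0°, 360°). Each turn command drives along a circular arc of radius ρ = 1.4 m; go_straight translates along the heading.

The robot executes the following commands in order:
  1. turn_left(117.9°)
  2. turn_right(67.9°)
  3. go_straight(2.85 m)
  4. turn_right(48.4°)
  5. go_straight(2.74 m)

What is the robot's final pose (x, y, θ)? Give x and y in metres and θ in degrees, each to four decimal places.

(-3.4853, -5.8464, 316.2000°)

set_pose: (x, y, θ) = (-12.9400, -5.3300, 314.6000°), ρ = 1.4
turn_left(117.9°): centre at ρ to the left, rotate +117.9° → (-10.6080, -4.7680, 432.5000° ≡ 72.5000°)
turn_right(67.9°): centre at ρ to the right, rotate −67.9° → (-9.3850, -3.7935, 4.6000°)
go_straight(2.85): x += 2.85·cos θ, y += 2.85·sin θ → (-6.5442, -3.5649, 4.6000°)
turn_right(48.4°): centre at ρ to the right, rotate −48.4° → (-5.4629, -3.9499, -43.8000° ≡ 316.2000°)
go_straight(2.74): x += 2.74·cos θ, y += 2.74·sin θ → (-3.4853, -5.8464, 316.2000°)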